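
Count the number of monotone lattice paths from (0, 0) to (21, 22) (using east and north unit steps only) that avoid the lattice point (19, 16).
Number of paths = 938371471260

Total paths from (0, 0) to (21, 22): C(43, 21) = 1052049481860. Paths through (19, 16): (paths (0, 0) → (19, 16)) × (paths (19, 16) → (21, 22)) = C(35, 19) · C(8, 2) = 4059928950 · 28 = 113678010600. Avoidance count = 1052049481860 − 113678010600 = 938371471260.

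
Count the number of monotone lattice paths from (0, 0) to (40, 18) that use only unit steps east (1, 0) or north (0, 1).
Number of paths = 449972009097765

A monotone lattice path from (0, 0) to (40, 18) consists of 40 east steps and 18 north steps in some order, so it is determined by which 40 of the 58 steps are east. The count is C(58, 40) = 449972009097765.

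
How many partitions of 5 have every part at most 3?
p(5, parts ≤ 3) = 5

Partitions of 5 with all parts ≤ 3: 3+2, 3+1+1, 2+2+1, 2+1+1+1, 1+1+1+1+1. Count = 5.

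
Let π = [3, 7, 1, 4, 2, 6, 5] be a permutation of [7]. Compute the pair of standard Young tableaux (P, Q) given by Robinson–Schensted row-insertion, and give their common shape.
P = [1, 2, 5] / [3, 4, 6] / [7];  Q = [1, 2, 6] / [3, 4, 7] / [5];  common shape = (3, 3, 1)

Row-insert the values π_1, π_2, … into P one at a time, bumping the leftmost entry strictly greater than the inserted value down to the next row. The recording tableau Q records, in position (i, j), the step at which that cell was added to P.
  Insert 3 (step 1): P = [3];  Q = [1]
  Insert 7 (step 2): P = [3, 7];  Q = [1, 2]
  Insert 1 (step 3): P = [1, 7] / [3];  Q = [1, 2] / [3]
  Insert 4 (step 4): P = [1, 4] / [3, 7];  Q = [1, 2] / [3, 4]
  Insert 2 (step 5): P = [1, 2] / [3, 4] / [7];  Q = [1, 2] / [3, 4] / [5]
  Insert 6 (step 6): P = [1, 2, 6] / [3, 4] / [7];  Q = [1, 2, 6] / [3, 4] / [5]
  Insert 5 (step 7): P = [1, 2, 5] / [3, 4, 6] / [7];  Q = [1, 2, 6] / [3, 4, 7] / [5]
Final shape: (3, 3, 1).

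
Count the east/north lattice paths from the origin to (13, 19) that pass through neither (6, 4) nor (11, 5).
Number of paths = 311186400

Inclusion–exclusion. Total paths: C(32, 13) = 347373600. Through P₁: C(10, 6)·C(22, 7) = 35814240. Through P₂: C(16, 11)·C(16, 2) = 524160. Since P₁ is strictly southwest of P₂, a monotone path through both must visit P₁ then P₂; paths through both = C(10, 6)·C(6, 5)·C(16, 2) = 151200. Avoid both = 347373600 − 35814240 − 524160 + 151200 = 311186400.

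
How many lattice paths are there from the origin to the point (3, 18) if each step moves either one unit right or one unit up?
Number of paths = 1330

A monotone lattice path from (0, 0) to (3, 18) consists of 3 east steps and 18 north steps in some order, so it is determined by which 3 of the 21 steps are east. The count is C(21, 3) = 1330.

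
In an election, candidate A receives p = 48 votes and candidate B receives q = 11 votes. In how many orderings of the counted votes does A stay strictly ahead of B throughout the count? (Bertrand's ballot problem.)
Strict-lead orderings = 175512804285

Total orderings of the 59 votes with 48 for A: C(59, 48) = 279871768995. By the Bertrand ballot formula (Cycle Lemma / reflection principle), the number of orderings in which A is strictly ahead of B throughout is (p − q)/(p + q) · C(p + q, p) = (48 − 11)/(48 + 11) · 279871768995 = 175512804285.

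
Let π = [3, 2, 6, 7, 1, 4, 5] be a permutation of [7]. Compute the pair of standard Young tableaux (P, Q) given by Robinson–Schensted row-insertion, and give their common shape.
P = [1, 4, 5] / [2, 6, 7] / [3];  Q = [1, 3, 4] / [2, 6, 7] / [5];  common shape = (3, 3, 1)

Row-insert the values π_1, π_2, … into P one at a time, bumping the leftmost entry strictly greater than the inserted value down to the next row. The recording tableau Q records, in position (i, j), the step at which that cell was added to P.
  Insert 3 (step 1): P = [3];  Q = [1]
  Insert 2 (step 2): P = [2] / [3];  Q = [1] / [2]
  Insert 6 (step 3): P = [2, 6] / [3];  Q = [1, 3] / [2]
  Insert 7 (step 4): P = [2, 6, 7] / [3];  Q = [1, 3, 4] / [2]
  Insert 1 (step 5): P = [1, 6, 7] / [2] / [3];  Q = [1, 3, 4] / [2] / [5]
  Insert 4 (step 6): P = [1, 4, 7] / [2, 6] / [3];  Q = [1, 3, 4] / [2, 6] / [5]
  Insert 5 (step 7): P = [1, 4, 5] / [2, 6, 7] / [3];  Q = [1, 3, 4] / [2, 6, 7] / [5]
Final shape: (3, 3, 1).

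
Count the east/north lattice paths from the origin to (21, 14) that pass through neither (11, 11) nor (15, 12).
Number of paths = 1730218248

Inclusion–exclusion. Total paths: C(35, 21) = 2319959400. Through P₁: C(22, 11)·C(13, 10) = 201753552. Through P₂: C(27, 15)·C(8, 6) = 486748080. Since P₁ is strictly southwest of P₂, a monotone path through both must visit P₁ then P₂; paths through both = C(22, 11)·C(5, 4)·C(8, 6) = 98760480. Avoid both = 2319959400 − 201753552 − 486748080 + 98760480 = 1730218248.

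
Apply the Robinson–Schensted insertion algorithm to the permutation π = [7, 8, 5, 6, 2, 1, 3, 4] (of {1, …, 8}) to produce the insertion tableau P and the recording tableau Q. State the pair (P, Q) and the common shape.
P = [1, 3, 4] / [2, 6] / [5, 8] / [7];  Q = [1, 2, 8] / [3, 4] / [5, 7] / [6];  common shape = (3, 2, 2, 1)

Row-insert the values π_1, π_2, … into P one at a time, bumping the leftmost entry strictly greater than the inserted value down to the next row. The recording tableau Q records, in position (i, j), the step at which that cell was added to P.
  Insert 7 (step 1): P = [7];  Q = [1]
  Insert 8 (step 2): P = [7, 8];  Q = [1, 2]
  Insert 5 (step 3): P = [5, 8] / [7];  Q = [1, 2] / [3]
  Insert 6 (step 4): P = [5, 6] / [7, 8];  Q = [1, 2] / [3, 4]
  Insert 2 (step 5): P = [2, 6] / [5, 8] / [7];  Q = [1, 2] / [3, 4] / [5]
  Insert 1 (step 6): P = [1, 6] / [2, 8] / [5] / [7];  Q = [1, 2] / [3, 4] / [5] / [6]
  Insert 3 (step 7): P = [1, 3] / [2, 6] / [5, 8] / [7];  Q = [1, 2] / [3, 4] / [5, 7] / [6]
  Insert 4 (step 8): P = [1, 3, 4] / [2, 6] / [5, 8] / [7];  Q = [1, 2, 8] / [3, 4] / [5, 7] / [6]
Final shape: (3, 2, 2, 1).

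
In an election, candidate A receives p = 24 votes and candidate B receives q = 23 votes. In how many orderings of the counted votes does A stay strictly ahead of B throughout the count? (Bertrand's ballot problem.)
Strict-lead orderings = 343059613650

Total orderings of the 47 votes with 24 for A: C(47, 24) = 16123801841550. By the Bertrand ballot formula (Cycle Lemma / reflection principle), the number of orderings in which A is strictly ahead of B throughout is (p − q)/(p + q) · C(p + q, p) = (24 − 23)/(24 + 23) · 16123801841550 = 343059613650.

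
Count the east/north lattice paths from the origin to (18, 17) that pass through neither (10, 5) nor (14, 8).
Number of paths = 4005794265

Inclusion–exclusion. Total paths: C(35, 18) = 4537567650. Through P₁: C(15, 10)·C(20, 8) = 378287910. Through P₂: C(22, 14)·C(13, 4) = 228635550. Since P₁ is strictly southwest of P₂, a monotone path through both must visit P₁ then P₂; paths through both = C(15, 10)·C(7, 4)·C(13, 4) = 75150075. Avoid both = 4537567650 − 378287910 − 228635550 + 75150075 = 4005794265.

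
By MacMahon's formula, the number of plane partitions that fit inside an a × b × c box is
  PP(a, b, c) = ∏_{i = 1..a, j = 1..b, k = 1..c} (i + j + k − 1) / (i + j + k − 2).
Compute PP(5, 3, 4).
PP(5, 3, 4) = 116424

Evaluate the triple product over i = 1..5, j = 1..3, k = 1..4. The factors are (2/1) · (3/2) · (4/3) · (5/4) · (3/2) · (4/3) · (5/4) · (6/5) · … (60 factors total). The numerators and denominators telescope so the product is an integer; carrying out the multiplication exactly gives PP(5, 3, 4) = 116424.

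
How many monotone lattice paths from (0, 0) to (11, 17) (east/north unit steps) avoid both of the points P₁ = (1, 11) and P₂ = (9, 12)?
Number of paths = 15207822

Inclusion–exclusion. Total paths: C(28, 11) = 21474180. Through P₁: C(12, 1)·C(16, 10) = 96096. Through P₂: C(21, 9)·C(7, 2) = 6172530. Since P₁ is strictly southwest of P₂, a monotone path through both must visit P₁ then P₂; paths through both = C(12, 1)·C(9, 8)·C(7, 2) = 2268. Avoid both = 21474180 − 96096 − 6172530 + 2268 = 15207822.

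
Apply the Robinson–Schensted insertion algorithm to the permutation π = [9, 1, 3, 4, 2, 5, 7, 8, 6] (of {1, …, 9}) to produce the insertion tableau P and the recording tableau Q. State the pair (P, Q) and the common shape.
P = [1, 2, 4, 5, 6, 8] / [3, 7] / [9];  Q = [1, 3, 4, 6, 7, 8] / [2, 9] / [5];  common shape = (6, 2, 1)

Row-insert the values π_1, π_2, … into P one at a time, bumping the leftmost entry strictly greater than the inserted value down to the next row. The recording tableau Q records, in position (i, j), the step at which that cell was added to P.
  Insert 9 (step 1): P = [9];  Q = [1]
  Insert 1 (step 2): P = [1] / [9];  Q = [1] / [2]
  Insert 3 (step 3): P = [1, 3] / [9];  Q = [1, 3] / [2]
  Insert 4 (step 4): P = [1, 3, 4] / [9];  Q = [1, 3, 4] / [2]
  Insert 2 (step 5): P = [1, 2, 4] / [3] / [9];  Q = [1, 3, 4] / [2] / [5]
  Insert 5 (step 6): P = [1, 2, 4, 5] / [3] / [9];  Q = [1, 3, 4, 6] / [2] / [5]
  Insert 7 (step 7): P = [1, 2, 4, 5, 7] / [3] / [9];  Q = [1, 3, 4, 6, 7] / [2] / [5]
  Insert 8 (step 8): P = [1, 2, 4, 5, 7, 8] / [3] / [9];  Q = [1, 3, 4, 6, 7, 8] / [2] / [5]
  Insert 6 (step 9): P = [1, 2, 4, 5, 6, 8] / [3, 7] / [9];  Q = [1, 3, 4, 6, 7, 8] / [2, 9] / [5]
Final shape: (6, 2, 1).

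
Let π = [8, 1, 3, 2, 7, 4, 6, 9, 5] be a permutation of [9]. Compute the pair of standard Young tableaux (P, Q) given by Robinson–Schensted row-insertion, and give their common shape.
P = [1, 2, 4, 5, 9] / [3, 6] / [7] / [8];  Q = [1, 3, 5, 7, 8] / [2, 6] / [4] / [9];  common shape = (5, 2, 1, 1)

Row-insert the values π_1, π_2, … into P one at a time, bumping the leftmost entry strictly greater than the inserted value down to the next row. The recording tableau Q records, in position (i, j), the step at which that cell was added to P.
  Insert 8 (step 1): P = [8];  Q = [1]
  Insert 1 (step 2): P = [1] / [8];  Q = [1] / [2]
  Insert 3 (step 3): P = [1, 3] / [8];  Q = [1, 3] / [2]
  Insert 2 (step 4): P = [1, 2] / [3] / [8];  Q = [1, 3] / [2] / [4]
  Insert 7 (step 5): P = [1, 2, 7] / [3] / [8];  Q = [1, 3, 5] / [2] / [4]
  Insert 4 (step 6): P = [1, 2, 4] / [3, 7] / [8];  Q = [1, 3, 5] / [2, 6] / [4]
  Insert 6 (step 7): P = [1, 2, 4, 6] / [3, 7] / [8];  Q = [1, 3, 5, 7] / [2, 6] / [4]
  Insert 9 (step 8): P = [1, 2, 4, 6, 9] / [3, 7] / [8];  Q = [1, 3, 5, 7, 8] / [2, 6] / [4]
  Insert 5 (step 9): P = [1, 2, 4, 5, 9] / [3, 6] / [7] / [8];  Q = [1, 3, 5, 7, 8] / [2, 6] / [4] / [9]
Final shape: (5, 2, 1, 1).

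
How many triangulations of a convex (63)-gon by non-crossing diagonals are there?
C_61 = 6182127958584855650487080847216336

These polygon triangulations are counted by the Catalan number C_n = (1/(n + 1)) · C(2n, n). For n = 61: C_61 = (1/62) · C(122, 61) = 383291933432261050330199012527412832/62 = 6182127958584855650487080847216336.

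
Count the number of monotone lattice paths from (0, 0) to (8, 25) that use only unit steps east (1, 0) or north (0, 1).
Number of paths = 13884156

A monotone lattice path from (0, 0) to (8, 25) consists of 8 east steps and 25 north steps in some order, so it is determined by which 8 of the 33 steps are east. The count is C(33, 8) = 13884156.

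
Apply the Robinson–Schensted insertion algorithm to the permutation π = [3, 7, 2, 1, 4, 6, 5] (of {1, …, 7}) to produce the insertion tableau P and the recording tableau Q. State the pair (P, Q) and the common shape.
P = [1, 4, 5] / [2, 6] / [3, 7];  Q = [1, 2, 6] / [3, 5] / [4, 7];  common shape = (3, 2, 2)

Row-insert the values π_1, π_2, … into P one at a time, bumping the leftmost entry strictly greater than the inserted value down to the next row. The recording tableau Q records, in position (i, j), the step at which that cell was added to P.
  Insert 3 (step 1): P = [3];  Q = [1]
  Insert 7 (step 2): P = [3, 7];  Q = [1, 2]
  Insert 2 (step 3): P = [2, 7] / [3];  Q = [1, 2] / [3]
  Insert 1 (step 4): P = [1, 7] / [2] / [3];  Q = [1, 2] / [3] / [4]
  Insert 4 (step 5): P = [1, 4] / [2, 7] / [3];  Q = [1, 2] / [3, 5] / [4]
  Insert 6 (step 6): P = [1, 4, 6] / [2, 7] / [3];  Q = [1, 2, 6] / [3, 5] / [4]
  Insert 5 (step 7): P = [1, 4, 5] / [2, 6] / [3, 7];  Q = [1, 2, 6] / [3, 5] / [4, 7]
Final shape: (3, 2, 2).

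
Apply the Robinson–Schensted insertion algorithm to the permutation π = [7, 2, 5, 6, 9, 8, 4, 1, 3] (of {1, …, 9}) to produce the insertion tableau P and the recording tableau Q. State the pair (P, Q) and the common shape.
P = [1, 3, 6, 8] / [2, 4] / [5, 9] / [7];  Q = [1, 3, 4, 5] / [2, 6] / [7, 9] / [8];  common shape = (4, 2, 2, 1)

Row-insert the values π_1, π_2, … into P one at a time, bumping the leftmost entry strictly greater than the inserted value down to the next row. The recording tableau Q records, in position (i, j), the step at which that cell was added to P.
  Insert 7 (step 1): P = [7];  Q = [1]
  Insert 2 (step 2): P = [2] / [7];  Q = [1] / [2]
  Insert 5 (step 3): P = [2, 5] / [7];  Q = [1, 3] / [2]
  Insert 6 (step 4): P = [2, 5, 6] / [7];  Q = [1, 3, 4] / [2]
  Insert 9 (step 5): P = [2, 5, 6, 9] / [7];  Q = [1, 3, 4, 5] / [2]
  Insert 8 (step 6): P = [2, 5, 6, 8] / [7, 9];  Q = [1, 3, 4, 5] / [2, 6]
  Insert 4 (step 7): P = [2, 4, 6, 8] / [5, 9] / [7];  Q = [1, 3, 4, 5] / [2, 6] / [7]
  Insert 1 (step 8): P = [1, 4, 6, 8] / [2, 9] / [5] / [7];  Q = [1, 3, 4, 5] / [2, 6] / [7] / [8]
  Insert 3 (step 9): P = [1, 3, 6, 8] / [2, 4] / [5, 9] / [7];  Q = [1, 3, 4, 5] / [2, 6] / [7, 9] / [8]
Final shape: (4, 2, 2, 1).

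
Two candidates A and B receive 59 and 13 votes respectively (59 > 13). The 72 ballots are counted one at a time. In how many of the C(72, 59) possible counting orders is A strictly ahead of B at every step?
Strict-lead orderings = 45301992170960

Total orderings of the 72 votes with 59 for A: C(72, 59) = 70907466006720. By the Bertrand ballot formula (Cycle Lemma / reflection principle), the number of orderings in which A is strictly ahead of B throughout is (p − q)/(p + q) · C(p + q, p) = (59 − 13)/(59 + 13) · 70907466006720 = 45301992170960.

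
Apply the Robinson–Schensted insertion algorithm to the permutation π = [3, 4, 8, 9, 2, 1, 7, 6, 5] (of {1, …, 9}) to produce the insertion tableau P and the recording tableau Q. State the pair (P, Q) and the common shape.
P = [1, 4, 5, 9] / [2, 6] / [3, 7] / [8];  Q = [1, 2, 3, 4] / [5, 7] / [6, 8] / [9];  common shape = (4, 2, 2, 1)

Row-insert the values π_1, π_2, … into P one at a time, bumping the leftmost entry strictly greater than the inserted value down to the next row. The recording tableau Q records, in position (i, j), the step at which that cell was added to P.
  Insert 3 (step 1): P = [3];  Q = [1]
  Insert 4 (step 2): P = [3, 4];  Q = [1, 2]
  Insert 8 (step 3): P = [3, 4, 8];  Q = [1, 2, 3]
  Insert 9 (step 4): P = [3, 4, 8, 9];  Q = [1, 2, 3, 4]
  Insert 2 (step 5): P = [2, 4, 8, 9] / [3];  Q = [1, 2, 3, 4] / [5]
  Insert 1 (step 6): P = [1, 4, 8, 9] / [2] / [3];  Q = [1, 2, 3, 4] / [5] / [6]
  Insert 7 (step 7): P = [1, 4, 7, 9] / [2, 8] / [3];  Q = [1, 2, 3, 4] / [5, 7] / [6]
  Insert 6 (step 8): P = [1, 4, 6, 9] / [2, 7] / [3, 8];  Q = [1, 2, 3, 4] / [5, 7] / [6, 8]
  Insert 5 (step 9): P = [1, 4, 5, 9] / [2, 6] / [3, 7] / [8];  Q = [1, 2, 3, 4] / [5, 7] / [6, 8] / [9]
Final shape: (4, 2, 2, 1).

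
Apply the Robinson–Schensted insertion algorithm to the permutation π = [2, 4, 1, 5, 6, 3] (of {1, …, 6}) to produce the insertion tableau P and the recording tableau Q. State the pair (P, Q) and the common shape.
P = [1, 3, 5, 6] / [2, 4];  Q = [1, 2, 4, 5] / [3, 6];  common shape = (4, 2)

Row-insert the values π_1, π_2, … into P one at a time, bumping the leftmost entry strictly greater than the inserted value down to the next row. The recording tableau Q records, in position (i, j), the step at which that cell was added to P.
  Insert 2 (step 1): P = [2];  Q = [1]
  Insert 4 (step 2): P = [2, 4];  Q = [1, 2]
  Insert 1 (step 3): P = [1, 4] / [2];  Q = [1, 2] / [3]
  Insert 5 (step 4): P = [1, 4, 5] / [2];  Q = [1, 2, 4] / [3]
  Insert 6 (step 5): P = [1, 4, 5, 6] / [2];  Q = [1, 2, 4, 5] / [3]
  Insert 3 (step 6): P = [1, 3, 5, 6] / [2, 4];  Q = [1, 2, 4, 5] / [3, 6]
Final shape: (4, 2).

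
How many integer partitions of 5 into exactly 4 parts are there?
p(5, 4 parts) = 1

Partitions of n into exactly k parts ↔ partitions of n − k into at most k parts (subtract 1 from each part). For n = 5, k = 4, the partitions are: 2+1+1+1. Count = 1.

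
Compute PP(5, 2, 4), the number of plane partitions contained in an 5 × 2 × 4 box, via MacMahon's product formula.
PP(5, 2, 4) = 5292

Evaluate the triple product over i = 1..5, j = 1..2, k = 1..4. The factors are (2/1) · (3/2) · (4/3) · (5/4) · (3/2) · (4/3) · (5/4) · (6/5) · … (40 factors total). The numerators and denominators telescope so the product is an integer; carrying out the multiplication exactly gives PP(5, 2, 4) = 5292.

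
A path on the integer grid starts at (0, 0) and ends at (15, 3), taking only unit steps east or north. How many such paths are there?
Number of paths = 816

A monotone lattice path from (0, 0) to (15, 3) consists of 15 east steps and 3 north steps in some order, so it is determined by which 15 of the 18 steps are east. The count is C(18, 15) = 816.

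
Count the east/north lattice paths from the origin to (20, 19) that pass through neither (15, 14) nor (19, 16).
Number of paths = 37792266690

Inclusion–exclusion. Total paths: C(39, 20) = 68923264410. Through P₁: C(29, 15)·C(10, 5) = 19544807520. Through P₂: C(35, 19)·C(4, 1) = 16239715800. Since P₁ is strictly southwest of P₂, a monotone path through both must visit P₁ then P₂; paths through both = C(29, 15)·C(6, 4)·C(4, 1) = 4653525600. Avoid both = 68923264410 − 19544807520 − 16239715800 + 4653525600 = 37792266690.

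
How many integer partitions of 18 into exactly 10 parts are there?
p(18, 10 parts) = 22

Partitions of n into exactly k parts are in bijection with partitions of n − k into at most k parts (subtract 1 from each part). So p(18, exactly 10) = p(8, parts ≤ 10). Computing via the recurrence p(m, j) = p(m, j−1) + p(m−j, j) gives 22.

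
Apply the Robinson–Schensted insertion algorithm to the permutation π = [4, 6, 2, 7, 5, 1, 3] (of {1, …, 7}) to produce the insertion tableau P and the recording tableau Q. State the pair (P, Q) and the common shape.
P = [1, 3, 7] / [2, 5] / [4, 6];  Q = [1, 2, 4] / [3, 5] / [6, 7];  common shape = (3, 2, 2)

Row-insert the values π_1, π_2, … into P one at a time, bumping the leftmost entry strictly greater than the inserted value down to the next row. The recording tableau Q records, in position (i, j), the step at which that cell was added to P.
  Insert 4 (step 1): P = [4];  Q = [1]
  Insert 6 (step 2): P = [4, 6];  Q = [1, 2]
  Insert 2 (step 3): P = [2, 6] / [4];  Q = [1, 2] / [3]
  Insert 7 (step 4): P = [2, 6, 7] / [4];  Q = [1, 2, 4] / [3]
  Insert 5 (step 5): P = [2, 5, 7] / [4, 6];  Q = [1, 2, 4] / [3, 5]
  Insert 1 (step 6): P = [1, 5, 7] / [2, 6] / [4];  Q = [1, 2, 4] / [3, 5] / [6]
  Insert 3 (step 7): P = [1, 3, 7] / [2, 5] / [4, 6];  Q = [1, 2, 4] / [3, 5] / [6, 7]
Final shape: (3, 2, 2).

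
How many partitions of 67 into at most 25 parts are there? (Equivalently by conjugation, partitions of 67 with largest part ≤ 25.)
p(67, parts ≤ 25) = 2420831

Use the recurrence p(n, m) = p(n, m−1) + p(n−m, m): either the largest part is < m (count p(n, m−1)) or the largest part is exactly m (remove one copy of m, count p(n−m, m)). With p(0, ·) = 1 this gives p(67, parts ≤ 25) = 2420831. (By conjugating Young diagrams, this also counts partitions of 67 into at most 25 parts.)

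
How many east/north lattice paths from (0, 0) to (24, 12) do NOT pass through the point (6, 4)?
Number of paths = 923599950

Total paths from (0, 0) to (24, 12): C(36, 24) = 1251677700. Paths through (6, 4): (paths (0, 0) → (6, 4)) × (paths (6, 4) → (24, 12)) = C(10, 6) · C(26, 18) = 210 · 1562275 = 328077750. Avoidance count = 1251677700 − 328077750 = 923599950.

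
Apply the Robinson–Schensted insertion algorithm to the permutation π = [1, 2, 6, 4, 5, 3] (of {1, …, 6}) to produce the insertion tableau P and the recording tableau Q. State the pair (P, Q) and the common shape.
P = [1, 2, 3, 5] / [4] / [6];  Q = [1, 2, 3, 5] / [4] / [6];  common shape = (4, 1, 1)

Row-insert the values π_1, π_2, … into P one at a time, bumping the leftmost entry strictly greater than the inserted value down to the next row. The recording tableau Q records, in position (i, j), the step at which that cell was added to P.
  Insert 1 (step 1): P = [1];  Q = [1]
  Insert 2 (step 2): P = [1, 2];  Q = [1, 2]
  Insert 6 (step 3): P = [1, 2, 6];  Q = [1, 2, 3]
  Insert 4 (step 4): P = [1, 2, 4] / [6];  Q = [1, 2, 3] / [4]
  Insert 5 (step 5): P = [1, 2, 4, 5] / [6];  Q = [1, 2, 3, 5] / [4]
  Insert 3 (step 6): P = [1, 2, 3, 5] / [4] / [6];  Q = [1, 2, 3, 5] / [4] / [6]
Final shape: (4, 1, 1).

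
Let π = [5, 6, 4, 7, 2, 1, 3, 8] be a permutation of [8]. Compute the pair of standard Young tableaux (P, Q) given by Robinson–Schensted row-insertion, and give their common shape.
P = [1, 3, 7, 8] / [2, 6] / [4] / [5];  Q = [1, 2, 4, 8] / [3, 7] / [5] / [6];  common shape = (4, 2, 1, 1)

Row-insert the values π_1, π_2, … into P one at a time, bumping the leftmost entry strictly greater than the inserted value down to the next row. The recording tableau Q records, in position (i, j), the step at which that cell was added to P.
  Insert 5 (step 1): P = [5];  Q = [1]
  Insert 6 (step 2): P = [5, 6];  Q = [1, 2]
  Insert 4 (step 3): P = [4, 6] / [5];  Q = [1, 2] / [3]
  Insert 7 (step 4): P = [4, 6, 7] / [5];  Q = [1, 2, 4] / [3]
  Insert 2 (step 5): P = [2, 6, 7] / [4] / [5];  Q = [1, 2, 4] / [3] / [5]
  Insert 1 (step 6): P = [1, 6, 7] / [2] / [4] / [5];  Q = [1, 2, 4] / [3] / [5] / [6]
  Insert 3 (step 7): P = [1, 3, 7] / [2, 6] / [4] / [5];  Q = [1, 2, 4] / [3, 7] / [5] / [6]
  Insert 8 (step 8): P = [1, 3, 7, 8] / [2, 6] / [4] / [5];  Q = [1, 2, 4, 8] / [3, 7] / [5] / [6]
Final shape: (4, 2, 1, 1).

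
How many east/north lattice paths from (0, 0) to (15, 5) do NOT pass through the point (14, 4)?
Number of paths = 9384

Total paths from (0, 0) to (15, 5): C(20, 15) = 15504. Paths through (14, 4): (paths (0, 0) → (14, 4)) × (paths (14, 4) → (15, 5)) = C(18, 14) · C(2, 1) = 3060 · 2 = 6120. Avoidance count = 15504 − 6120 = 9384.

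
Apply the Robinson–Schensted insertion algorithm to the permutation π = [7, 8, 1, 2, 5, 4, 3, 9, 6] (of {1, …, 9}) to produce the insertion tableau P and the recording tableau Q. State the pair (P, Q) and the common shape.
P = [1, 2, 3, 6] / [4, 8, 9] / [5] / [7];  Q = [1, 2, 5, 8] / [3, 4, 9] / [6] / [7];  common shape = (4, 3, 1, 1)

Row-insert the values π_1, π_2, … into P one at a time, bumping the leftmost entry strictly greater than the inserted value down to the next row. The recording tableau Q records, in position (i, j), the step at which that cell was added to P.
  Insert 7 (step 1): P = [7];  Q = [1]
  Insert 8 (step 2): P = [7, 8];  Q = [1, 2]
  Insert 1 (step 3): P = [1, 8] / [7];  Q = [1, 2] / [3]
  Insert 2 (step 4): P = [1, 2] / [7, 8];  Q = [1, 2] / [3, 4]
  Insert 5 (step 5): P = [1, 2, 5] / [7, 8];  Q = [1, 2, 5] / [3, 4]
  Insert 4 (step 6): P = [1, 2, 4] / [5, 8] / [7];  Q = [1, 2, 5] / [3, 4] / [6]
  Insert 3 (step 7): P = [1, 2, 3] / [4, 8] / [5] / [7];  Q = [1, 2, 5] / [3, 4] / [6] / [7]
  Insert 9 (step 8): P = [1, 2, 3, 9] / [4, 8] / [5] / [7];  Q = [1, 2, 5, 8] / [3, 4] / [6] / [7]
  Insert 6 (step 9): P = [1, 2, 3, 6] / [4, 8, 9] / [5] / [7];  Q = [1, 2, 5, 8] / [3, 4, 9] / [6] / [7]
Final shape: (4, 3, 1, 1).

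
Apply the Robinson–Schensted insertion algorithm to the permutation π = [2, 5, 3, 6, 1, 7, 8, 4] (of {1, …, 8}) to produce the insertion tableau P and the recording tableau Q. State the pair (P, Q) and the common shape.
P = [1, 3, 4, 7, 8] / [2, 6] / [5];  Q = [1, 2, 4, 6, 7] / [3, 8] / [5];  common shape = (5, 2, 1)

Row-insert the values π_1, π_2, … into P one at a time, bumping the leftmost entry strictly greater than the inserted value down to the next row. The recording tableau Q records, in position (i, j), the step at which that cell was added to P.
  Insert 2 (step 1): P = [2];  Q = [1]
  Insert 5 (step 2): P = [2, 5];  Q = [1, 2]
  Insert 3 (step 3): P = [2, 3] / [5];  Q = [1, 2] / [3]
  Insert 6 (step 4): P = [2, 3, 6] / [5];  Q = [1, 2, 4] / [3]
  Insert 1 (step 5): P = [1, 3, 6] / [2] / [5];  Q = [1, 2, 4] / [3] / [5]
  Insert 7 (step 6): P = [1, 3, 6, 7] / [2] / [5];  Q = [1, 2, 4, 6] / [3] / [5]
  Insert 8 (step 7): P = [1, 3, 6, 7, 8] / [2] / [5];  Q = [1, 2, 4, 6, 7] / [3] / [5]
  Insert 4 (step 8): P = [1, 3, 4, 7, 8] / [2, 6] / [5];  Q = [1, 2, 4, 6, 7] / [3, 8] / [5]
Final shape: (5, 2, 1).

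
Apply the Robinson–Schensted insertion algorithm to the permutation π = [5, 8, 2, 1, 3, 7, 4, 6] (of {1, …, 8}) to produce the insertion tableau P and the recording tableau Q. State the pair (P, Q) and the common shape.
P = [1, 3, 4, 6] / [2, 7] / [5, 8];  Q = [1, 2, 6, 8] / [3, 5] / [4, 7];  common shape = (4, 2, 2)

Row-insert the values π_1, π_2, … into P one at a time, bumping the leftmost entry strictly greater than the inserted value down to the next row. The recording tableau Q records, in position (i, j), the step at which that cell was added to P.
  Insert 5 (step 1): P = [5];  Q = [1]
  Insert 8 (step 2): P = [5, 8];  Q = [1, 2]
  Insert 2 (step 3): P = [2, 8] / [5];  Q = [1, 2] / [3]
  Insert 1 (step 4): P = [1, 8] / [2] / [5];  Q = [1, 2] / [3] / [4]
  Insert 3 (step 5): P = [1, 3] / [2, 8] / [5];  Q = [1, 2] / [3, 5] / [4]
  Insert 7 (step 6): P = [1, 3, 7] / [2, 8] / [5];  Q = [1, 2, 6] / [3, 5] / [4]
  Insert 4 (step 7): P = [1, 3, 4] / [2, 7] / [5, 8];  Q = [1, 2, 6] / [3, 5] / [4, 7]
  Insert 6 (step 8): P = [1, 3, 4, 6] / [2, 7] / [5, 8];  Q = [1, 2, 6, 8] / [3, 5] / [4, 7]
Final shape: (4, 2, 2).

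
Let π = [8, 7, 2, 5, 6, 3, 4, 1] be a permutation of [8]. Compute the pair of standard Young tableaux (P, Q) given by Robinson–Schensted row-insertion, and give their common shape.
P = [1, 3, 4] / [2, 6] / [5] / [7] / [8];  Q = [1, 4, 5] / [2, 7] / [3] / [6] / [8];  common shape = (3, 2, 1, 1, 1)

Row-insert the values π_1, π_2, … into P one at a time, bumping the leftmost entry strictly greater than the inserted value down to the next row. The recording tableau Q records, in position (i, j), the step at which that cell was added to P.
  Insert 8 (step 1): P = [8];  Q = [1]
  Insert 7 (step 2): P = [7] / [8];  Q = [1] / [2]
  Insert 2 (step 3): P = [2] / [7] / [8];  Q = [1] / [2] / [3]
  Insert 5 (step 4): P = [2, 5] / [7] / [8];  Q = [1, 4] / [2] / [3]
  Insert 6 (step 5): P = [2, 5, 6] / [7] / [8];  Q = [1, 4, 5] / [2] / [3]
  Insert 3 (step 6): P = [2, 3, 6] / [5] / [7] / [8];  Q = [1, 4, 5] / [2] / [3] / [6]
  Insert 4 (step 7): P = [2, 3, 4] / [5, 6] / [7] / [8];  Q = [1, 4, 5] / [2, 7] / [3] / [6]
  Insert 1 (step 8): P = [1, 3, 4] / [2, 6] / [5] / [7] / [8];  Q = [1, 4, 5] / [2, 7] / [3] / [6] / [8]
Final shape: (3, 2, 1, 1, 1).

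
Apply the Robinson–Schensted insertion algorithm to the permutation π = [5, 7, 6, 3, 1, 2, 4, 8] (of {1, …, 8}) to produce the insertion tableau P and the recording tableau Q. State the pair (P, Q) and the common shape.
P = [1, 2, 4, 8] / [3, 6] / [5] / [7];  Q = [1, 2, 7, 8] / [3, 6] / [4] / [5];  common shape = (4, 2, 1, 1)

Row-insert the values π_1, π_2, … into P one at a time, bumping the leftmost entry strictly greater than the inserted value down to the next row. The recording tableau Q records, in position (i, j), the step at which that cell was added to P.
  Insert 5 (step 1): P = [5];  Q = [1]
  Insert 7 (step 2): P = [5, 7];  Q = [1, 2]
  Insert 6 (step 3): P = [5, 6] / [7];  Q = [1, 2] / [3]
  Insert 3 (step 4): P = [3, 6] / [5] / [7];  Q = [1, 2] / [3] / [4]
  Insert 1 (step 5): P = [1, 6] / [3] / [5] / [7];  Q = [1, 2] / [3] / [4] / [5]
  Insert 2 (step 6): P = [1, 2] / [3, 6] / [5] / [7];  Q = [1, 2] / [3, 6] / [4] / [5]
  Insert 4 (step 7): P = [1, 2, 4] / [3, 6] / [5] / [7];  Q = [1, 2, 7] / [3, 6] / [4] / [5]
  Insert 8 (step 8): P = [1, 2, 4, 8] / [3, 6] / [5] / [7];  Q = [1, 2, 7, 8] / [3, 6] / [4] / [5]
Final shape: (4, 2, 1, 1).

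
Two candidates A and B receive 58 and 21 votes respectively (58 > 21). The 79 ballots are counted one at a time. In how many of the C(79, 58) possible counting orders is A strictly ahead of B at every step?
Strict-lead orderings = 3488967060781725380

Total orderings of the 79 votes with 58 for A: C(79, 58) = 7449416156804224460. By the Bertrand ballot formula (Cycle Lemma / reflection principle), the number of orderings in which A is strictly ahead of B throughout is (p − q)/(p + q) · C(p + q, p) = (58 − 21)/(58 + 21) · 7449416156804224460 = 3488967060781725380.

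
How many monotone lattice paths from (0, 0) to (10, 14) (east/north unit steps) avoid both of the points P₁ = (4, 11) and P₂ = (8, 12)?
Number of paths = 1131726

Inclusion–exclusion. Total paths: C(24, 10) = 1961256. Through P₁: C(15, 4)·C(9, 6) = 114660. Through P₂: C(20, 8)·C(4, 2) = 755820. Since P₁ is strictly southwest of P₂, a monotone path through both must visit P₁ then P₂; paths through both = C(15, 4)·C(5, 4)·C(4, 2) = 40950. Avoid both = 1961256 − 114660 − 755820 + 40950 = 1131726.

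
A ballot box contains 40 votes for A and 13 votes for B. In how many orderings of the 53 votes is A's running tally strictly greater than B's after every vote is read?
Strict-lead orderings = 428634152730

Total orderings of the 53 votes with 40 for A: C(53, 40) = 841392966470. By the Bertrand ballot formula (Cycle Lemma / reflection principle), the number of orderings in which A is strictly ahead of B throughout is (p − q)/(p + q) · C(p + q, p) = (40 − 13)/(40 + 13) · 841392966470 = 428634152730.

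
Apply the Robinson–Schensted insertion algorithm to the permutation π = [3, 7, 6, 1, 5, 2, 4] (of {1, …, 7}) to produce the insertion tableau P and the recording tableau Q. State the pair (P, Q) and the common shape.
P = [1, 2, 4] / [3, 5] / [6] / [7];  Q = [1, 2, 7] / [3, 5] / [4] / [6];  common shape = (3, 2, 1, 1)

Row-insert the values π_1, π_2, … into P one at a time, bumping the leftmost entry strictly greater than the inserted value down to the next row. The recording tableau Q records, in position (i, j), the step at which that cell was added to P.
  Insert 3 (step 1): P = [3];  Q = [1]
  Insert 7 (step 2): P = [3, 7];  Q = [1, 2]
  Insert 6 (step 3): P = [3, 6] / [7];  Q = [1, 2] / [3]
  Insert 1 (step 4): P = [1, 6] / [3] / [7];  Q = [1, 2] / [3] / [4]
  Insert 5 (step 5): P = [1, 5] / [3, 6] / [7];  Q = [1, 2] / [3, 5] / [4]
  Insert 2 (step 6): P = [1, 2] / [3, 5] / [6] / [7];  Q = [1, 2] / [3, 5] / [4] / [6]
  Insert 4 (step 7): P = [1, 2, 4] / [3, 5] / [6] / [7];  Q = [1, 2, 7] / [3, 5] / [4] / [6]
Final shape: (3, 2, 1, 1).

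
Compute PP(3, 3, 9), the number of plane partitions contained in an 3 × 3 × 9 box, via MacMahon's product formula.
PP(3, 3, 9) = 572572

Evaluate the triple product over i = 1..3, j = 1..3, k = 1..9. The factors are (2/1) · (3/2) · (4/3) · (5/4) · (6/5) · (7/6) · (8/7) · (9/8) · … (81 factors total). The numerators and denominators telescope so the product is an integer; carrying out the multiplication exactly gives PP(3, 3, 9) = 572572.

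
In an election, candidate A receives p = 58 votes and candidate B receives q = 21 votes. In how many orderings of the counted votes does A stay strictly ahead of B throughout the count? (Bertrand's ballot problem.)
Strict-lead orderings = 3488967060781725380

Total orderings of the 79 votes with 58 for A: C(79, 58) = 7449416156804224460. By the Bertrand ballot formula (Cycle Lemma / reflection principle), the number of orderings in which A is strictly ahead of B throughout is (p − q)/(p + q) · C(p + q, p) = (58 − 21)/(58 + 21) · 7449416156804224460 = 3488967060781725380.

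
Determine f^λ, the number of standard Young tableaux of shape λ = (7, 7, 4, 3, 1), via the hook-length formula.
# SYT of shape (7, 7, 4, 3, 1) = 1018467450

Hook-length formula: f^λ = n! / Π hook(c), product over all cells c of the Young diagram. For λ = (7, 7, 4, 3, 1), n = 22 boxes. Hook lengths by row (left-to-right, top-to-bottom): [11, 9, 8, 6, 4, 3, 2]; [10, 8, 7, 5, 3, 2, 1]; [6, 4, 3, 1]; [4, 2, 1]; [1]. Product of hooks = 1103619686400. So f^λ = 22! / 1103619686400 = 1124000727777607680000 / 1103619686400 = 1018467450.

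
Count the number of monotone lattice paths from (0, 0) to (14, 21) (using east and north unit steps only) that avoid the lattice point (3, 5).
Number of paths = 1589837280

Total paths from (0, 0) to (14, 21): C(35, 14) = 2319959400. Paths through (3, 5): (paths (0, 0) → (3, 5)) × (paths (3, 5) → (14, 21)) = C(8, 3) · C(27, 11) = 56 · 13037895 = 730122120. Avoidance count = 2319959400 − 730122120 = 1589837280.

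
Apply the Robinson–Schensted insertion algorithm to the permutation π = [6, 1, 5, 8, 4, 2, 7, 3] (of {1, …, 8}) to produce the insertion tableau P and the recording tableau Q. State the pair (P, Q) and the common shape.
P = [1, 2, 3] / [4, 7] / [5, 8] / [6];  Q = [1, 3, 4] / [2, 7] / [5, 8] / [6];  common shape = (3, 2, 2, 1)

Row-insert the values π_1, π_2, … into P one at a time, bumping the leftmost entry strictly greater than the inserted value down to the next row. The recording tableau Q records, in position (i, j), the step at which that cell was added to P.
  Insert 6 (step 1): P = [6];  Q = [1]
  Insert 1 (step 2): P = [1] / [6];  Q = [1] / [2]
  Insert 5 (step 3): P = [1, 5] / [6];  Q = [1, 3] / [2]
  Insert 8 (step 4): P = [1, 5, 8] / [6];  Q = [1, 3, 4] / [2]
  Insert 4 (step 5): P = [1, 4, 8] / [5] / [6];  Q = [1, 3, 4] / [2] / [5]
  Insert 2 (step 6): P = [1, 2, 8] / [4] / [5] / [6];  Q = [1, 3, 4] / [2] / [5] / [6]
  Insert 7 (step 7): P = [1, 2, 7] / [4, 8] / [5] / [6];  Q = [1, 3, 4] / [2, 7] / [5] / [6]
  Insert 3 (step 8): P = [1, 2, 3] / [4, 7] / [5, 8] / [6];  Q = [1, 3, 4] / [2, 7] / [5, 8] / [6]
Final shape: (3, 2, 2, 1).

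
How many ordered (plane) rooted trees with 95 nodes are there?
C_94 = 239993345518077005168915776623476723006280827488229600

These ordered rooted trees are counted by the Catalan number C_n = (1/(n + 1)) · C(2n, n). For n = 94: C_94 = (1/95) · C(188, 94) = 22799367824217315491046998779230288685596678611381812000/95 = 239993345518077005168915776623476723006280827488229600.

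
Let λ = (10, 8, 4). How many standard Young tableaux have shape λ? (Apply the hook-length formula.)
# SYT of shape (10, 8, 4) = 32332300

Hook-length formula: f^λ = n! / Π hook(c), product over all cells c of the Young diagram. For λ = (10, 8, 4), n = 22 boxes. Hook lengths by row (left-to-right, top-to-bottom): [12, 11, 10, 9, 7, 6, 5, 4, 2, 1]; [9, 8, 7, 6, 4, 3, 2, 1]; [4, 3, 2, 1]. Product of hooks = 34764020121600. So f^λ = 22! / 34764020121600 = 1124000727777607680000 / 34764020121600 = 32332300.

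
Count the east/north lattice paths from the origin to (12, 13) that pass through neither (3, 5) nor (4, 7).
Number of paths = 3352454

Inclusion–exclusion. Total paths: C(25, 12) = 5200300. Through P₁: C(8, 3)·C(17, 9) = 1361360. Through P₂: C(11, 4)·C(14, 8) = 990990. Since P₁ is strictly southwest of P₂, a monotone path through both must visit P₁ then P₂; paths through both = C(8, 3)·C(3, 1)·C(14, 8) = 504504. Avoid both = 5200300 − 1361360 − 990990 + 504504 = 3352454.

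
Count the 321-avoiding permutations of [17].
C_17 = 129644790

These 321-avoiding permutations are counted by the Catalan number C_n = (1/(n + 1)) · C(2n, n). For n = 17: C_17 = (1/18) · C(34, 17) = 2333606220/18 = 129644790.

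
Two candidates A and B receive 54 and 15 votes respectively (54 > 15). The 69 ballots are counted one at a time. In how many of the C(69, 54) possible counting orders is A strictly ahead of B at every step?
Strict-lead orderings = 320409127397216

Total orderings of the 69 votes with 54 for A: C(69, 54) = 566877686933536. By the Bertrand ballot formula (Cycle Lemma / reflection principle), the number of orderings in which A is strictly ahead of B throughout is (p − q)/(p + q) · C(p + q, p) = (54 − 15)/(54 + 15) · 566877686933536 = 320409127397216.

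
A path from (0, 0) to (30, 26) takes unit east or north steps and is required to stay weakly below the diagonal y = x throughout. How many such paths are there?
Number of paths = 1072007803888560

By the reflection principle (André's argument), the number of monotone paths to (30, 26) with n ≤ m that never go above y = x is C(56, 30) − C(56, 31) = 6646448384109072 − 5574440580220512 = 1072007803888560.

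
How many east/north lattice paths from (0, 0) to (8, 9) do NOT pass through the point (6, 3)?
Number of paths = 21958

Total paths from (0, 0) to (8, 9): C(17, 8) = 24310. Paths through (6, 3): (paths (0, 0) → (6, 3)) × (paths (6, 3) → (8, 9)) = C(9, 6) · C(8, 2) = 84 · 28 = 2352. Avoidance count = 24310 − 2352 = 21958.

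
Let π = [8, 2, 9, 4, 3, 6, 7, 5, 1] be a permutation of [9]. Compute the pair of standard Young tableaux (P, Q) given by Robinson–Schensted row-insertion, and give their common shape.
P = [1, 3, 5, 7] / [2, 6] / [4, 9] / [8];  Q = [1, 3, 6, 7] / [2, 4] / [5, 8] / [9];  common shape = (4, 2, 2, 1)

Row-insert the values π_1, π_2, … into P one at a time, bumping the leftmost entry strictly greater than the inserted value down to the next row. The recording tableau Q records, in position (i, j), the step at which that cell was added to P.
  Insert 8 (step 1): P = [8];  Q = [1]
  Insert 2 (step 2): P = [2] / [8];  Q = [1] / [2]
  Insert 9 (step 3): P = [2, 9] / [8];  Q = [1, 3] / [2]
  Insert 4 (step 4): P = [2, 4] / [8, 9];  Q = [1, 3] / [2, 4]
  Insert 3 (step 5): P = [2, 3] / [4, 9] / [8];  Q = [1, 3] / [2, 4] / [5]
  Insert 6 (step 6): P = [2, 3, 6] / [4, 9] / [8];  Q = [1, 3, 6] / [2, 4] / [5]
  Insert 7 (step 7): P = [2, 3, 6, 7] / [4, 9] / [8];  Q = [1, 3, 6, 7] / [2, 4] / [5]
  Insert 5 (step 8): P = [2, 3, 5, 7] / [4, 6] / [8, 9];  Q = [1, 3, 6, 7] / [2, 4] / [5, 8]
  Insert 1 (step 9): P = [1, 3, 5, 7] / [2, 6] / [4, 9] / [8];  Q = [1, 3, 6, 7] / [2, 4] / [5, 8] / [9]
Final shape: (4, 2, 2, 1).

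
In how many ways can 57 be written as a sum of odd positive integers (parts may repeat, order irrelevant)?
p_odd(57) = 7917

Enumerate partitions using only odd parts via the recurrence o(n, m) = o(n, m−2) + o(n−m, m) over odd m, starting from the largest odd part ≤ n. This gives p_odd(57) = 7917. (Euler's theorem: equals the count of distinct-part partitions.)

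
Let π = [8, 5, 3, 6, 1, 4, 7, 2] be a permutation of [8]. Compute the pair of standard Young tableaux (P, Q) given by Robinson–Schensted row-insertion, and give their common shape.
P = [1, 2, 7] / [3, 4] / [5, 6] / [8];  Q = [1, 4, 7] / [2, 6] / [3, 8] / [5];  common shape = (3, 2, 2, 1)

Row-insert the values π_1, π_2, … into P one at a time, bumping the leftmost entry strictly greater than the inserted value down to the next row. The recording tableau Q records, in position (i, j), the step at which that cell was added to P.
  Insert 8 (step 1): P = [8];  Q = [1]
  Insert 5 (step 2): P = [5] / [8];  Q = [1] / [2]
  Insert 3 (step 3): P = [3] / [5] / [8];  Q = [1] / [2] / [3]
  Insert 6 (step 4): P = [3, 6] / [5] / [8];  Q = [1, 4] / [2] / [3]
  Insert 1 (step 5): P = [1, 6] / [3] / [5] / [8];  Q = [1, 4] / [2] / [3] / [5]
  Insert 4 (step 6): P = [1, 4] / [3, 6] / [5] / [8];  Q = [1, 4] / [2, 6] / [3] / [5]
  Insert 7 (step 7): P = [1, 4, 7] / [3, 6] / [5] / [8];  Q = [1, 4, 7] / [2, 6] / [3] / [5]
  Insert 2 (step 8): P = [1, 2, 7] / [3, 4] / [5, 6] / [8];  Q = [1, 4, 7] / [2, 6] / [3, 8] / [5]
Final shape: (3, 2, 2, 1).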